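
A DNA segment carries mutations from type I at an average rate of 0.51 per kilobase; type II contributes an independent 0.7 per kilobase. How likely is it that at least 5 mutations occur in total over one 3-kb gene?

0.2993

Independent Poisson processes superpose: combined rate λ = 0.51 + 0.7 = 1.21 per kilobase.
Over the interval, μ = 1.21 × 3 = 3.63 (a 3-kb gene = 3 kilobases).
P(N ≥ 5) = 1 − P(N ≤ 4) ≈ 0.2993.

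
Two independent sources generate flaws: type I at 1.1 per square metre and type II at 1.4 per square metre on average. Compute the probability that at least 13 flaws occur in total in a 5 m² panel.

Independent Poisson processes superpose: combined rate λ = 1.1 + 1.4 = 2.5 per square metre.
Over the interval, μ = 2.5 × 5 = 12.5 (a 5 m² panel = 5 square metres).
P(N ≥ 13) = 1 − P(N ≤ 12) ≈ 0.4810.

0.4810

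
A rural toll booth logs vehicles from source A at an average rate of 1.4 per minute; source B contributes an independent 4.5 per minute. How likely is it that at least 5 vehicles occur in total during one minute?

0.7013

Independent Poisson processes superpose: combined rate λ = 1.4 + 4.5 = 5.9 per minute.
So μ = 5.9.
P(N ≥ 5) = 1 − P(N ≤ 4) ≈ 0.7013.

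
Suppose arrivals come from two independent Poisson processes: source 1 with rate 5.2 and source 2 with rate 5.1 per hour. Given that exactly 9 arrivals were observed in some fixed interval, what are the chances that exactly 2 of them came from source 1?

Given the total, each event is independently from source 1 with probability p = λ_1/(λ_1+λ_2) = 5.2/10.3 ≈ 0.5049.
So K ~ Binomial(9, 5.2/10.3): P(K = 2) = C(9,2) · (5.2/10.3)^2 · (5.1/10.3)^7 ≈ 0.0670.

0.0670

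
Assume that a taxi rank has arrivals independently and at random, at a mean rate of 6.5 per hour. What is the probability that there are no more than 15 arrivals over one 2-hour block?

0.7636

Over the interval, μ = 6.5 × 2 = 13 (a 2-hour block = 2 hours).
P(N ≤ 15) = Σ_{j=0}^{15} e^(−μ) μ^j/j! ≈ 0.7636.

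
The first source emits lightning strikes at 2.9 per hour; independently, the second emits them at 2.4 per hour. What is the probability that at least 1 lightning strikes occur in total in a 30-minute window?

Independent Poisson processes superpose: combined rate λ = 2.9 + 2.4 = 5.3 per hour.
Over the interval, μ = 5.3 × 0.5 = 2.65 (a 30-minute window = 0.5 hours).
P(N ≥ 1) = 1 − P(N ≤ 0) ≈ 0.9293.

0.9293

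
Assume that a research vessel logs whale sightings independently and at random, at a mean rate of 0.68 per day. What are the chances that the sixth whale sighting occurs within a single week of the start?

Over the interval, μ = 0.68 × 7 = 4.76 (a week = 7 days).
The sixth arrival falls in the interval iff at least 6 events occur there: P(S_6 ≤ t) = P(N ≥ 6) = 1 − P(N ≤ 5) ≈ 0.3420.

0.3420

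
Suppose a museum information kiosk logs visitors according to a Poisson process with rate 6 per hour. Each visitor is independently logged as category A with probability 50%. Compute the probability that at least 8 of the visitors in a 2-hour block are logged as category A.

Thinning: the visitors that are logged as category A themselves form a Poisson process with rate 0.5 × 6 = 3 per hour.
Over the interval, μ = 3 × 2 = 6 (a 2-hour block = 2 hours).
P(N ≥ 8) = 1 − P(N ≤ 7) ≈ 0.2560.

0.2560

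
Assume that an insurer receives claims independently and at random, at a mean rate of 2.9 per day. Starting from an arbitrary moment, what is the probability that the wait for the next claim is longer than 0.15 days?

The wait for the next event is exponential with rate λ = 2.9 per day.
P(T > 0.15) = e^(−λt) = e^(−2.9 × 0.15) = e^(−0.435) ≈ 0.6473.

0.6473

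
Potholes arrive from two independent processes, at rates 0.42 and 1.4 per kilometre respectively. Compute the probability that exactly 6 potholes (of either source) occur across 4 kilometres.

Independent Poisson processes superpose: combined rate λ = 0.42 + 1.4 = 1.82 per kilometre.
Over the interval, μ = 1.82 × 4 = 7.28 (4 kilometres).
P(N = 6) = e^(−7.28) · 7.28^6/6! ≈ 0.1425.

0.1425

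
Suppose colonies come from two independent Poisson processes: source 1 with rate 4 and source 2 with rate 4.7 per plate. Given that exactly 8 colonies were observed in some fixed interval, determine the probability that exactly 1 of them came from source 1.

0.0494

Given the total, each event is independently from source 1 with probability p = λ_1/(λ_1+λ_2) = 4/8.7 ≈ 0.4598.
So K ~ Binomial(8, 4/8.7): P(K = 1) = C(8,1) · (4/8.7)^1 · (4.7/8.7)^7 ≈ 0.0494.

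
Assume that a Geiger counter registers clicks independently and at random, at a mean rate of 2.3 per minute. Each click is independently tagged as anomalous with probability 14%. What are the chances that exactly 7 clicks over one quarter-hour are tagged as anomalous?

Thinning: the clicks that are tagged as anomalous themselves form a Poisson process with rate 0.14 × 2.3 = 0.322 per minute.
Over the interval, μ = 0.322 × 15 = 4.83 (a quarter-hour = 15 minutes).
P(N = 7) = e^(−4.83) · 4.83^7/7! ≈ 0.0972.

0.0972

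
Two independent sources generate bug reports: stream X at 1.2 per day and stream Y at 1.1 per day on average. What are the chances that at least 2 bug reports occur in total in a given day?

0.6691

Independent Poisson processes superpose: combined rate λ = 1.2 + 1.1 = 2.3 per day.
So μ = 2.3.
P(N ≥ 2) = 1 − P(N ≤ 1) ≈ 0.6691.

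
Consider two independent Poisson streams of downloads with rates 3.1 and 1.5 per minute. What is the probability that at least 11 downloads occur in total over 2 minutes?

Independent Poisson processes superpose: combined rate λ = 3.1 + 1.5 = 4.6 per minute.
Over the interval, μ = 4.6 × 2 = 9.2 (2 minutes).
P(N ≥ 11) = 1 − P(N ≤ 10) ≈ 0.3180.

0.3180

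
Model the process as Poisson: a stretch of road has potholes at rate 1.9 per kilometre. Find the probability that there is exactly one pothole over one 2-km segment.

0.0850

Over the interval, μ = 1.9 × 2 = 3.8 (a 2-km segment = 2 kilometres).
P(N = 1) = e^(−μ) μ^1/1! = e^(−3.8) · 3.8^1/1 ≈ 0.0850.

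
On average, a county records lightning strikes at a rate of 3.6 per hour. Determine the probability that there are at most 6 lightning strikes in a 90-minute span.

0.7017

Over the interval, μ = 3.6 × 1.5 = 5.4 (a 90-minute span = 1.5 hours).
P(N ≤ 6) = Σ_{j=0}^{6} e^(−μ) μ^j/j! ≈ 0.7017.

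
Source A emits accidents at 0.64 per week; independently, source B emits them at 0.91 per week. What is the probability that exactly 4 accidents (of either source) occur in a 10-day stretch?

0.1094

Independent Poisson processes superpose: combined rate λ = 0.64 + 0.91 = 1.55 per week.
Over the interval, μ = 1.55 × 10/7 ≈ 2.21429 (a 10-day stretch = 10/7 weeks).
P(N = 4) = e^(−2.21429) · 2.21429^4/4! ≈ 0.1094.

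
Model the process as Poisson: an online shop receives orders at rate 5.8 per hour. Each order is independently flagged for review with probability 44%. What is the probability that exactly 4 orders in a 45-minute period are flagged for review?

0.0825

Thinning: the orders that are flagged for review themselves form a Poisson process with rate 0.44 × 5.8 = 2.552 per hour.
Over the interval, μ = 2.552 × 0.75 = 1.914 (a 45-minute period = 0.75 hours).
P(N = 4) = e^(−1.914) · 1.914^4/4! ≈ 0.0825.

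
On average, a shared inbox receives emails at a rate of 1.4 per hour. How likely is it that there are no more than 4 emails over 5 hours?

Over the interval, μ = 1.4 × 5 = 7 (5 hours).
P(N ≤ 4) = Σ_{j=0}^{4} e^(−μ) μ^j/j! ≈ 0.1730.

0.1730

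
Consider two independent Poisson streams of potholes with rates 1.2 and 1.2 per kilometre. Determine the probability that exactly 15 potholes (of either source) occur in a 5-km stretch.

Independent Poisson processes superpose: combined rate λ = 1.2 + 1.2 = 2.4 per kilometre.
Over the interval, μ = 2.4 × 5 = 12 (a 5-km stretch = 5 kilometres).
P(N = 15) = e^(−12) · 12^15/15! ≈ 0.0724.

0.0724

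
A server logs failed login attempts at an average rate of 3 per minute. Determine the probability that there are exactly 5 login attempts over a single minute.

With mean μ = 3 per minute,
P(N = 5) = e^(−μ) μ^5/5! = e^(−3) · 3^5/120 ≈ 0.1008.

0.1008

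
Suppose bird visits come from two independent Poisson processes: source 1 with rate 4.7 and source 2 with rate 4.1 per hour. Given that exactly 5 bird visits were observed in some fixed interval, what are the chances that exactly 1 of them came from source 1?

Given the total, each event is independently from source 1 with probability p = λ_1/(λ_1+λ_2) = 4.7/8.8 ≈ 0.5341.
So K ~ Binomial(5, 4.7/8.8): P(K = 1) = C(5,1) · (4.7/8.8)^1 · (4.1/8.8)^4 ≈ 0.1258.

0.1258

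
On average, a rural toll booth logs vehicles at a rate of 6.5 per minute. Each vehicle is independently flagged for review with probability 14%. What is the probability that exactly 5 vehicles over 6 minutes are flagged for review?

0.1720

Thinning: the vehicles that are flagged for review themselves form a Poisson process with rate 0.14 × 6.5 = 0.91 per minute.
Over the interval, μ = 0.91 × 6 = 5.46 (6 minutes).
P(N = 5) = e^(−5.46) · 5.46^5/5! ≈ 0.1720.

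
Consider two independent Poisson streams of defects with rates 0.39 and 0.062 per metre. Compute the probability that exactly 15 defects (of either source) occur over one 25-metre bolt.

Independent Poisson processes superpose: combined rate λ = 0.39 + 0.062 = 0.452 per metre.
Over the interval, μ = 0.452 × 25 = 11.3 (a 25-metre bolt = 25 metres).
P(N = 15) = e^(−11.3) · 11.3^15/15! ≈ 0.0592.

0.0592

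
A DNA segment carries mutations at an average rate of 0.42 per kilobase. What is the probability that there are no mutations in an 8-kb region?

0.0347

Over the interval, μ = 0.42 × 8 = 3.36 (an 8-kb region = 8 kilobases).
P(N = 0) = e^(−μ) μ^0/0! = e^(−3.36) · 3.36^0/1 ≈ 0.0347.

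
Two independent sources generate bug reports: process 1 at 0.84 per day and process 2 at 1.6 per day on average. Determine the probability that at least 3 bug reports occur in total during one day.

0.4407

Independent Poisson processes superpose: combined rate λ = 0.84 + 1.6 = 2.44 per day.
So μ = 2.44.
P(N ≥ 3) = 1 − P(N ≤ 2) ≈ 0.4407.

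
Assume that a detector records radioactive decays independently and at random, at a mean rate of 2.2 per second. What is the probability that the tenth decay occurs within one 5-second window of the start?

0.6595

Over the interval, μ = 2.2 × 5 = 11 (a 5-second window = 5 seconds).
The tenth arrival falls in the interval iff at least 10 events occur there: P(S_10 ≤ t) = P(N ≥ 10) = 1 − P(N ≤ 9) ≈ 0.6595.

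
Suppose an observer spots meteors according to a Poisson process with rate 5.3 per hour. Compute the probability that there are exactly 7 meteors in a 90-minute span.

Over the interval, μ = 5.3 × 1.5 = 7.95 (a 90-minute span = 1.5 hours).
P(N = 7) = e^(−μ) μ^7/7! = e^(−7.95) · 7.95^7/5040 ≈ 0.1404.

0.1404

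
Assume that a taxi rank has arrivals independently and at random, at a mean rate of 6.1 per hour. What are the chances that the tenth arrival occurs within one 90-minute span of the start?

0.4323

Over the interval, μ = 6.1 × 1.5 = 9.15 (a 90-minute span = 1.5 hours).
The tenth arrival falls in the interval iff at least 10 events occur there: P(S_10 ≤ t) = P(N ≥ 10) = 1 − P(N ≤ 9) ≈ 0.4323.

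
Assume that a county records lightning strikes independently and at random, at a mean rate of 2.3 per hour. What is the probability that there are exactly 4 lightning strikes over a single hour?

0.1169

With mean μ = 2.3 per hour,
P(N = 4) = e^(−μ) μ^4/4! = e^(−2.3) · 2.3^4/24 ≈ 0.1169.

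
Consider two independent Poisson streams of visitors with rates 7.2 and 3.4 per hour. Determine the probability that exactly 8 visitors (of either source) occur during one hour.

Independent Poisson processes superpose: combined rate λ = 7.2 + 3.4 = 10.6 per hour.
So μ = 10.6.
P(N = 8) = e^(−10.6) · 10.6^8/8! ≈ 0.0985.

0.0985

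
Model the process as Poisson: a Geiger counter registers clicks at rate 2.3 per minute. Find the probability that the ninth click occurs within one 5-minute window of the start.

Over the interval, μ = 2.3 × 5 = 11.5 (a 5-minute window = 5 minutes).
The ninth arrival falls in the interval iff at least 9 events occur there: P(S_9 ≤ t) = P(N ≥ 9) = 1 − P(N ≤ 8) ≈ 0.8094.

0.8094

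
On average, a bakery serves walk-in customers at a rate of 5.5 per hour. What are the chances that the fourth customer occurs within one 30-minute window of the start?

Over the interval, μ = 5.5 × 0.5 = 2.75 (a 30-minute window = 0.5 hours).
The fourth arrival falls in the interval iff at least 4 events occur there: P(S_4 ≤ t) = P(N ≥ 4) = 1 − P(N ≤ 3) ≈ 0.2970.

0.2970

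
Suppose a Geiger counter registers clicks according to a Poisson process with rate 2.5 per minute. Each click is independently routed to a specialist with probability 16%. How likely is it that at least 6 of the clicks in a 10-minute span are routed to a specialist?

0.2149

Thinning: the clicks that are routed to a specialist themselves form a Poisson process with rate 0.16 × 2.5 = 0.4 per minute.
Over the interval, μ = 0.4 × 10 = 4 (a 10-minute span = 10 minutes).
P(N ≥ 6) = 1 − P(N ≤ 5) ≈ 0.2149.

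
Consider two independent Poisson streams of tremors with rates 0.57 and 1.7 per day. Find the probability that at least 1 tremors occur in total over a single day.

Independent Poisson processes superpose: combined rate λ = 0.57 + 1.7 = 2.27 per day.
So μ = 2.27.
P(N ≥ 1) = 1 − P(N ≤ 0) ≈ 0.8967.

0.8967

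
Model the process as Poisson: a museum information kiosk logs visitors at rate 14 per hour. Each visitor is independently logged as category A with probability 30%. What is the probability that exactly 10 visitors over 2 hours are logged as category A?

0.1084

Thinning: the visitors that are logged as category A themselves form a Poisson process with rate 0.3 × 14 = 4.2 per hour.
Over the interval, μ = 4.2 × 2 = 8.4 (2 hours).
P(N = 10) = e^(−8.4) · 8.4^10/10! ≈ 0.1084.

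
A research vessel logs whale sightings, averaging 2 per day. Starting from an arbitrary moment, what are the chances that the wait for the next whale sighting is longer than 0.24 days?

The wait for the next event is exponential with rate λ = 2 per day.
P(T > 0.24) = e^(−λt) = e^(−2 × 0.24) = e^(−0.48) ≈ 0.6188.

0.6188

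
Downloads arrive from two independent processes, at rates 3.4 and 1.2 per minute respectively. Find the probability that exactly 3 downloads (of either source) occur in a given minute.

0.1631

Independent Poisson processes superpose: combined rate λ = 3.4 + 1.2 = 4.6 per minute.
So μ = 4.6.
P(N = 3) = e^(−4.6) · 4.6^3/3! ≈ 0.1631.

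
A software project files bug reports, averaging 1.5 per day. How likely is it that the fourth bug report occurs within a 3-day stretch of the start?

Over the interval, μ = 1.5 × 3 = 4.5 (a 3-day stretch = 3 days).
The fourth arrival falls in the interval iff at least 4 events occur there: P(S_4 ≤ t) = P(N ≥ 4) = 1 − P(N ≤ 3) ≈ 0.6577.

0.6577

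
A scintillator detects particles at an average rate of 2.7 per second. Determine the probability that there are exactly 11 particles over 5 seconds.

Over the interval, μ = 2.7 × 5 = 13.5 (5 seconds).
P(N = 11) = e^(−μ) μ^11/11! = e^(−13.5) · 13.5^11/39916800 ≈ 0.0932.

0.0932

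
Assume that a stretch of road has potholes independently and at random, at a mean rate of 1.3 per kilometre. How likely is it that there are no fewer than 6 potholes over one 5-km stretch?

Over the interval, μ = 1.3 × 5 = 6.5 (a 5-km stretch = 5 kilometres).
P(N ≥ 6) = 1 − P(N ≤ 5) = 1 − Σ_{j=0}^{5} e^(−μ) μ^j/j! ≈ 0.6310.

0.6310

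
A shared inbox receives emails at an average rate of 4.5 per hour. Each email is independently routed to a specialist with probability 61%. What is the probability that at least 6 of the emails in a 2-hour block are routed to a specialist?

0.4694

Thinning: the emails that are routed to a specialist themselves form a Poisson process with rate 0.61 × 4.5 = 2.745 per hour.
Over the interval, μ = 2.745 × 2 = 5.49 (a 2-hour block = 2 hours).
P(N ≥ 6) = 1 − P(N ≤ 5) ≈ 0.4694.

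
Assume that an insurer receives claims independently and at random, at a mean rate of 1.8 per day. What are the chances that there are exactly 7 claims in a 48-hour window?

0.0425

Over the interval, μ = 1.8 × 2 = 3.6 (a 48-hour window = 2 days).
P(N = 7) = e^(−μ) μ^7/7! = e^(−3.6) · 3.6^7/5040 ≈ 0.0425.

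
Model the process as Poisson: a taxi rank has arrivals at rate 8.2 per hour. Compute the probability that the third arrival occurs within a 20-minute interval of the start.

Over the interval, μ = 8.2 × 1/3 ≈ 2.73333 (a 20-minute interval = 1/3 hours).
The third arrival falls in the interval iff at least 3 events occur there: P(S_3 ≤ t) = P(N ≥ 3) = 1 − P(N ≤ 2) ≈ 0.5145.

0.5145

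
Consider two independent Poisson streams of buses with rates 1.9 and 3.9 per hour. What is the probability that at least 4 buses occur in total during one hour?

0.8300

Independent Poisson processes superpose: combined rate λ = 1.9 + 3.9 = 5.8 per hour.
So μ = 5.8.
P(N ≥ 4) = 1 − P(N ≤ 3) ≈ 0.8300.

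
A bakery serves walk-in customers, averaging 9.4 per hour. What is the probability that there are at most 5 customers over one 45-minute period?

Over the interval, μ = 9.4 × 0.75 = 7.05 (a 45-minute period = 0.75 hours).
P(N ≤ 5) = Σ_{j=0}^{5} e^(−μ) μ^j/j! ≈ 0.2944.

0.2944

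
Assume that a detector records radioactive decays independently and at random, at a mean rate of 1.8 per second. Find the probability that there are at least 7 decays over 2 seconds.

0.0733

Over the interval, μ = 1.8 × 2 = 3.6 (2 seconds).
P(N ≥ 7) = 1 − P(N ≤ 6) = 1 − Σ_{j=0}^{6} e^(−μ) μ^j/j! ≈ 0.0733.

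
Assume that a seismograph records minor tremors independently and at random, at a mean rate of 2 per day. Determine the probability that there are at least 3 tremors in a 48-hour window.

Over the interval, μ = 2 × 2 = 4 (a 48-hour window = 2 days).
P(N ≥ 3) = 1 − P(N ≤ 2) = 1 − Σ_{j=0}^{2} e^(−μ) μ^j/j! ≈ 0.7619.

0.7619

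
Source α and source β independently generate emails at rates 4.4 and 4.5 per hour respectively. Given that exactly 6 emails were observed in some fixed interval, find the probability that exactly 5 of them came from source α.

Given the total, each event is independently from source α with probability p = λ_α/(λ_α+λ_β) = 4.4/8.9 ≈ 0.4944.
So K ~ Binomial(6, 4.4/8.9): P(K = 5) = C(6,5) · (4.4/8.9)^5 · (4.5/8.9)^1 ≈ 0.0896.

0.0896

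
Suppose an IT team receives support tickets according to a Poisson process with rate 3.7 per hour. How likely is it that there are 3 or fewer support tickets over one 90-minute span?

Over the interval, μ = 3.7 × 1.5 = 5.55 (a 90-minute span = 1.5 hours).
P(N ≤ 3) = Σ_{j=0}^{3} e^(−μ) μ^j/j! ≈ 0.1961.

0.1961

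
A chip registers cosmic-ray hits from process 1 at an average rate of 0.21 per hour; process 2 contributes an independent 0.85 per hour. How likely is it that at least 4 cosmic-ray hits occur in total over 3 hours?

Independent Poisson processes superpose: combined rate λ = 0.21 + 0.85 = 1.06 per hour.
Over the interval, μ = 1.06 × 3 = 3.18 (3 hours).
P(N ≥ 4) = 1 − P(N ≤ 3) ≈ 0.3930.

0.3930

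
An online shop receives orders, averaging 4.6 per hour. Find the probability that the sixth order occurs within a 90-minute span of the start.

Over the interval, μ = 4.6 × 1.5 = 6.9 (a 90-minute span = 1.5 hours).
The sixth arrival falls in the interval iff at least 6 events occur there: P(S_6 ≤ t) = P(N ≥ 6) = 1 − P(N ≤ 5) ≈ 0.6863.

0.6863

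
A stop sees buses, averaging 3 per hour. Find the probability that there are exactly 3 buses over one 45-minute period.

0.2001

Over the interval, μ = 3 × 0.75 = 2.25 (a 45-minute period = 0.75 hours).
P(N = 3) = e^(−μ) μ^3/3! = e^(−2.25) · 2.25^3/6 ≈ 0.2001.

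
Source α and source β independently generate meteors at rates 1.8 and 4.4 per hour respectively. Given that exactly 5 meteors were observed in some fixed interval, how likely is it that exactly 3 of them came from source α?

Given the total, each event is independently from source α with probability p = λ_α/(λ_α+λ_β) = 1.8/6.2 ≈ 0.2903.
So K ~ Binomial(5, 1.8/6.2): P(K = 3) = C(5,3) · (1.8/6.2)^3 · (4.4/6.2)^2 ≈ 0.1232.

0.1232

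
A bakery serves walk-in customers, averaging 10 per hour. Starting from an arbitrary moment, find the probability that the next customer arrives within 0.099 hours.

0.6284

Inter-arrival times are exponential with rate λ = 10 per hour.
P(T ≤ 0.099) = 1 − e^(−λt) = 1 − e^(−10 × 0.099) = 1 − e^(−0.99) ≈ 0.6284.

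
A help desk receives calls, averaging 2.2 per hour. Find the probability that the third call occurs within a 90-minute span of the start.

0.6406

Over the interval, μ = 2.2 × 1.5 = 3.3 (a 90-minute span = 1.5 hours).
The third arrival falls in the interval iff at least 3 events occur there: P(S_3 ≤ t) = P(N ≥ 3) = 1 − P(N ≤ 2) ≈ 0.6406.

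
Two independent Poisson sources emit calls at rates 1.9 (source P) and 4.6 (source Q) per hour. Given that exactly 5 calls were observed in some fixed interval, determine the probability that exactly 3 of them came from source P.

Given the total, each event is independently from source P with probability p = λ_P/(λ_P+λ_Q) = 1.9/6.5 ≈ 0.2923.
So K ~ Binomial(5, 1.9/6.5): P(K = 3) = C(5,3) · (1.9/6.5)^3 · (4.6/6.5)^2 ≈ 0.1251.

0.1251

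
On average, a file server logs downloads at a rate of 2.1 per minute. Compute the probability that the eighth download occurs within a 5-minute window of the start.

0.8215

Over the interval, μ = 2.1 × 5 = 10.5 (a 5-minute window = 5 minutes).
The eighth arrival falls in the interval iff at least 8 events occur there: P(S_8 ≤ t) = P(N ≥ 8) = 1 − P(N ≤ 7) ≈ 0.8215.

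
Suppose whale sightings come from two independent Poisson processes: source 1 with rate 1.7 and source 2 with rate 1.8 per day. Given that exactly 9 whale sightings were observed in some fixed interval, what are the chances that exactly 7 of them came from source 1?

0.0607

Given the total, each event is independently from source 1 with probability p = λ_1/(λ_1+λ_2) = 1.7/3.5 ≈ 0.4857.
So K ~ Binomial(9, 1.7/3.5): P(K = 7) = C(9,7) · (1.7/3.5)^7 · (1.8/3.5)^2 ≈ 0.0607.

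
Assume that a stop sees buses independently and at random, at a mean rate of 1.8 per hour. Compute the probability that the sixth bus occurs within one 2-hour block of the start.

Over the interval, μ = 1.8 × 2 = 3.6 (a 2-hour block = 2 hours).
The sixth arrival falls in the interval iff at least 6 events occur there: P(S_6 ≤ t) = P(N ≥ 6) = 1 − P(N ≤ 5) ≈ 0.1559.

0.1559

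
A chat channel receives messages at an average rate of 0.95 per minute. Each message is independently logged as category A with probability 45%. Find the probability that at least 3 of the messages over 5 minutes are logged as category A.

0.3605

Thinning: the messages that are logged as category A themselves form a Poisson process with rate 0.45 × 0.95 = 0.4275 per minute.
Over the interval, μ = 0.4275 × 5 = 2.1375 (5 minutes).
P(N ≥ 3) = 1 − P(N ≤ 2) ≈ 0.3605.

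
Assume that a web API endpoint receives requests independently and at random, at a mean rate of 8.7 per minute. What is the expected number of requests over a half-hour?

E[N] = λt = 8.7 × 30 = 261 (a half-hour = 30 minutes).

261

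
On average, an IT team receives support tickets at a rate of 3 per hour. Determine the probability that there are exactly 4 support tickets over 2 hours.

0.1339

Over the interval, μ = 3 × 2 = 6 (2 hours).
P(N = 4) = e^(−μ) μ^4/4! = e^(−6) · 6^4/24 ≈ 0.1339.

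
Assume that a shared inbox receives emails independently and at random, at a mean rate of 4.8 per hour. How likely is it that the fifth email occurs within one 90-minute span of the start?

Over the interval, μ = 4.8 × 1.5 = 7.2 (a 90-minute span = 1.5 hours).
The fifth arrival falls in the interval iff at least 5 events occur there: P(S_5 ≤ t) = P(N ≥ 5) = 1 − P(N ≤ 4) ≈ 0.8445.

0.8445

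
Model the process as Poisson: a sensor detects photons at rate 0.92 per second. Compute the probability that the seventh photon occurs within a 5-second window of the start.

0.1820

Over the interval, μ = 0.92 × 5 = 4.6 (a 5-second window = 5 seconds).
The seventh arrival falls in the interval iff at least 7 events occur there: P(S_7 ≤ t) = P(N ≥ 7) = 1 − P(N ≤ 6) ≈ 0.1820.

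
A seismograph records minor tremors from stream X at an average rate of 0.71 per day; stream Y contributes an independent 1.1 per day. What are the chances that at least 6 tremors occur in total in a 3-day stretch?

Independent Poisson processes superpose: combined rate λ = 0.71 + 1.1 = 1.81 per day.
Over the interval, μ = 1.81 × 3 = 5.43 (a 3-day stretch = 3 days).
P(N ≥ 6) = 1 − P(N ≤ 5) ≈ 0.4590.

0.4590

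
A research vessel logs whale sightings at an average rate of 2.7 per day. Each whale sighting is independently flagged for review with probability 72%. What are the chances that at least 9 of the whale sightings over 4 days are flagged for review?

0.3762

Thinning: the whale sightings that are flagged for review themselves form a Poisson process with rate 0.72 × 2.7 = 1.944 per day.
Over the interval, μ = 1.944 × 4 = 7.776 (4 days).
P(N ≥ 9) = 1 − P(N ≤ 8) ≈ 0.3762.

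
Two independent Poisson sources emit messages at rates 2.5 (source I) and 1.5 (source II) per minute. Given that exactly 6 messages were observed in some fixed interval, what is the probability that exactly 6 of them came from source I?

Given the total, each event is independently from source I with probability p = λ_I/(λ_I+λ_II) = 2.5/4 = 0.6250.
So K ~ Binomial(6, 2.5/4): P(K = 6) = C(6,6) · (2.5/4)^6 · (1.5/4)^0 ≈ 0.0596.

0.0596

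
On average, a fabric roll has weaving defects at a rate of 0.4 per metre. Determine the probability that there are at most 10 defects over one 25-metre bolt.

0.5830

Over the interval, μ = 0.4 × 25 = 10 (a 25-metre bolt = 25 metres).
P(N ≤ 10) = Σ_{j=0}^{10} e^(−μ) μ^j/j! ≈ 0.5830.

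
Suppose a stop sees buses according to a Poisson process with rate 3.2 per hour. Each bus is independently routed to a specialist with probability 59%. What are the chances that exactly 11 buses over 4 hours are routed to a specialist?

Thinning: the buses that are routed to a specialist themselves form a Poisson process with rate 0.59 × 3.2 = 1.888 per hour.
Over the interval, μ = 1.888 × 4 = 7.552 (4 hours).
P(N = 11) = e^(−7.552) · 7.552^11/11! ≈ 0.0599.

0.0599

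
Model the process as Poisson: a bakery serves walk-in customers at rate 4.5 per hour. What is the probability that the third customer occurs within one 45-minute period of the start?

0.6554

Over the interval, μ = 4.5 × 0.75 = 3.375 (a 45-minute period = 0.75 hours).
The third arrival falls in the interval iff at least 3 events occur there: P(S_3 ≤ t) = P(N ≥ 3) = 1 − P(N ≤ 2) ≈ 0.6554.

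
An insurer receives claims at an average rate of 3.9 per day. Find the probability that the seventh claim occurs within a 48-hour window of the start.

0.6616

Over the interval, μ = 3.9 × 2 = 7.8 (a 48-hour window = 2 days).
The seventh arrival falls in the interval iff at least 7 events occur there: P(S_7 ≤ t) = P(N ≥ 7) = 1 − P(N ≤ 6) ≈ 0.6616.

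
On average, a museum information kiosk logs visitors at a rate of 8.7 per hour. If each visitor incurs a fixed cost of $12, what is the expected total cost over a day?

E[N] = 8.7 × 24 = 208.8 (a day = 24 hours); E[cost] = 208.8 × $12 = $2505.6.

$2505.6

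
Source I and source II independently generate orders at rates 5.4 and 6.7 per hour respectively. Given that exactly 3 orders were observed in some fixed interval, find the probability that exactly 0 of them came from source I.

0.1698

Given the total, each event is independently from source I with probability p = λ_I/(λ_I+λ_II) = 5.4/12.1 ≈ 0.4463.
So K ~ Binomial(3, 5.4/12.1): P(K = 0) = C(3,0) · (5.4/12.1)^0 · (6.7/12.1)^3 ≈ 0.1698.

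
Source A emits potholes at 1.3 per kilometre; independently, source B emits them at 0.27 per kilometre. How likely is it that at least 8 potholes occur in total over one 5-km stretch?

Independent Poisson processes superpose: combined rate λ = 1.3 + 0.27 = 1.57 per kilometre.
Over the interval, μ = 1.57 × 5 = 7.85 (a 5-km stretch = 5 kilometres).
P(N ≥ 8) = 1 − P(N ≤ 7) ≈ 0.5259.

0.5259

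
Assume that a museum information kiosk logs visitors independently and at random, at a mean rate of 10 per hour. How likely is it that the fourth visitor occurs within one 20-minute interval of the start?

Over the interval, μ = 10 × 1/3 ≈ 3.33333 (a 20-minute interval = 1/3 hours).
The fourth arrival falls in the interval iff at least 4 events occur there: P(S_4 ≤ t) = P(N ≥ 4) = 1 − P(N ≤ 3) ≈ 0.4270.

0.4270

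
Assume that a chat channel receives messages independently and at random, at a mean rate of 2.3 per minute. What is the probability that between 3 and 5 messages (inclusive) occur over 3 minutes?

0.2817

Over the interval, μ = 2.3 × 3 = 6.9 (3 minutes).
P(3 ≤ N ≤ 5) = Σ_{j=3}^{5} e^(−6.9) · 6.9^j/j! ≈ 0.2817.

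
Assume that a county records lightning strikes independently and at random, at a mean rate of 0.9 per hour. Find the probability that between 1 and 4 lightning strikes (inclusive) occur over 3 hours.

Over the interval, μ = 0.9 × 3 = 2.7 (3 hours).
P(1 ≤ N ≤ 4) = Σ_{j=1}^{4} e^(−2.7) · 2.7^j/j! ≈ 0.7957.

0.7957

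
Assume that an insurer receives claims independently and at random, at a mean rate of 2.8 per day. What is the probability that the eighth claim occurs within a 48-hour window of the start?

Over the interval, μ = 2.8 × 2 = 5.6 (a 48-hour window = 2 days).
The eighth arrival falls in the interval iff at least 8 events occur there: P(S_8 ≤ t) = P(N ≥ 8) = 1 − P(N ≤ 7) ≈ 0.2030.

0.2030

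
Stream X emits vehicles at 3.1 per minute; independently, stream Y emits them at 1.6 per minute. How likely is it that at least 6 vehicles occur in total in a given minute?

Independent Poisson processes superpose: combined rate λ = 3.1 + 1.6 = 4.7 per minute.
So μ = 4.7.
P(N ≥ 6) = 1 − P(N ≤ 5) ≈ 0.3316.

0.3316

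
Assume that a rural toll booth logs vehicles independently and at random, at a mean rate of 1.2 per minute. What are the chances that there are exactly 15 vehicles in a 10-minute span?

Over the interval, μ = 1.2 × 10 = 12 (a 10-minute span = 10 minutes).
P(N = 15) = e^(−μ) μ^15/15! = e^(−12) · 12^15/1307674368000 ≈ 0.0724.

0.0724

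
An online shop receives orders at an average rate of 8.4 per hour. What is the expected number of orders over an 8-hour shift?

E[N] = λt = 8.4 × 8 = 67.2 (an 8-hour shift = 8 hours).

67.2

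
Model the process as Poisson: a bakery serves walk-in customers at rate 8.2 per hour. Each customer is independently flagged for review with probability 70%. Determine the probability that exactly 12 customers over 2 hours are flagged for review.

Thinning: the customers that are flagged for review themselves form a Poisson process with rate 0.7 × 8.2 = 5.74 per hour.
Over the interval, μ = 5.74 × 2 = 11.48 (2 hours).
P(N = 12) = e^(−11.48) · 11.48^12/12! ≈ 0.1130.

0.1130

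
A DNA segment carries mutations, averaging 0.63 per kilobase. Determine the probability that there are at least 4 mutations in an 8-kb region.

0.7405

Over the interval, μ = 0.63 × 8 = 5.04 (an 8-kb region = 8 kilobases).
P(N ≥ 4) = 1 − P(N ≤ 3) = 1 − Σ_{j=0}^{3} e^(−μ) μ^j/j! ≈ 0.7405.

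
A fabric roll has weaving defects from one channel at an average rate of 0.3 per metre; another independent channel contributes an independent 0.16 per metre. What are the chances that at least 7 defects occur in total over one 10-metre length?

Independent Poisson processes superpose: combined rate λ = 0.3 + 0.16 = 0.46 per metre.
Over the interval, μ = 0.46 × 10 = 4.6 (a 10-metre length = 10 metres).
P(N ≥ 7) = 1 − P(N ≤ 6) ≈ 0.1820.

0.1820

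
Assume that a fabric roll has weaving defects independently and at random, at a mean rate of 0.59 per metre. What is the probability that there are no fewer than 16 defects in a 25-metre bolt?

0.4063

Over the interval, μ = 0.59 × 25 = 14.75 (a 25-metre bolt = 25 metres).
P(N ≥ 16) = 1 − P(N ≤ 15) = 1 − Σ_{j=0}^{15} e^(−μ) μ^j/j! ≈ 0.4063.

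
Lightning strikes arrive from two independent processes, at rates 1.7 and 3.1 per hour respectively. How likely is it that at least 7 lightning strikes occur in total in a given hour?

Independent Poisson processes superpose: combined rate λ = 1.7 + 3.1 = 4.8 per hour.
So μ = 4.8.
P(N ≥ 7) = 1 − P(N ≤ 6) ≈ 0.2092.

0.2092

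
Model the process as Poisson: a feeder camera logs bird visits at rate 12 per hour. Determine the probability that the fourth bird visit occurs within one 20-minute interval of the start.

Over the interval, μ = 12 × 1/3 = 4 (a 20-minute interval = 1/3 hours).
The fourth arrival falls in the interval iff at least 4 events occur there: P(S_4 ≤ t) = P(N ≥ 4) = 1 − P(N ≤ 3) ≈ 0.5665.

0.5665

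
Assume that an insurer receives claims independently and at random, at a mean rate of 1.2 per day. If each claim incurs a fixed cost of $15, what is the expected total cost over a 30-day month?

E[N] = 1.2 × 30 = 36 (a 30-day month = 30 days); E[cost] = 36 × $15 = $540.

$540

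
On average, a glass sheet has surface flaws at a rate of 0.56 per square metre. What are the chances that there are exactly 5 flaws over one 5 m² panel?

Over the interval, μ = 0.56 × 5 = 2.8 (a 5 m² panel = 5 square metres).
P(N = 5) = e^(−μ) μ^5/5! = e^(−2.8) · 2.8^5/120 ≈ 0.0872.

0.0872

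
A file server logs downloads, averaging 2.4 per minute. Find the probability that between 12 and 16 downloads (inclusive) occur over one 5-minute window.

0.4371

Over the interval, μ = 2.4 × 5 = 12 (a 5-minute window = 5 minutes).
P(12 ≤ N ≤ 16) = Σ_{j=12}^{16} e^(−12) · 12^j/j! ≈ 0.4371.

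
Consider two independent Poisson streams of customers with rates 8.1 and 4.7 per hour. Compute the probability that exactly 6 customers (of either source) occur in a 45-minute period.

0.0736

Independent Poisson processes superpose: combined rate λ = 8.1 + 4.7 = 12.8 per hour.
Over the interval, μ = 12.8 × 0.75 = 9.6 (a 45-minute period = 0.75 hours).
P(N = 6) = e^(−9.6) · 9.6^6/6! ≈ 0.0736.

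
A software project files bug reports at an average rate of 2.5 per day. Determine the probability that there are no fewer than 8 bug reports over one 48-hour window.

0.1334

Over the interval, μ = 2.5 × 2 = 5 (a 48-hour window = 2 days).
P(N ≥ 8) = 1 − P(N ≤ 7) = 1 − Σ_{j=0}^{7} e^(−μ) μ^j/j! ≈ 0.1334.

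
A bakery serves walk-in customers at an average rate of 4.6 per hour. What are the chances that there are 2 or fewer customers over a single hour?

0.1626

With mean μ = 4.6 per hour,
P(N ≤ 2) = Σ_{j=0}^{2} e^(−μ) μ^j/j! ≈ 0.1626.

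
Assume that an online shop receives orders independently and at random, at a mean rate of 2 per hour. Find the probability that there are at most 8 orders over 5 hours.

0.3328

Over the interval, μ = 2 × 5 = 10 (5 hours).
P(N ≤ 8) = Σ_{j=0}^{8} e^(−μ) μ^j/j! ≈ 0.3328.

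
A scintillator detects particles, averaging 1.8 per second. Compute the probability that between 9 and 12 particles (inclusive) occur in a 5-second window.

0.4201

Over the interval, μ = 1.8 × 5 = 9 (a 5-second window = 5 seconds).
P(9 ≤ N ≤ 12) = Σ_{j=9}^{12} e^(−9) · 9^j/j! ≈ 0.4201.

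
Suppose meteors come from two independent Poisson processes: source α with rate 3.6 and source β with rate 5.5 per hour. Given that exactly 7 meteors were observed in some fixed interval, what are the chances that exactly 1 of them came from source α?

Given the total, each event is independently from source α with probability p = λ_α/(λ_α+λ_β) = 3.6/9.1 ≈ 0.3956.
So K ~ Binomial(7, 3.6/9.1): P(K = 1) = C(7,1) · (3.6/9.1)^1 · (5.5/9.1)^6 ≈ 0.1350.

0.1350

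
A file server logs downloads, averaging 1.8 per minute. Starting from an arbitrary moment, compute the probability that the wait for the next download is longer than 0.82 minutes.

0.2286

The wait for the next event is exponential with rate λ = 1.8 per minute.
P(T > 0.82) = e^(−λt) = e^(−1.8 × 0.82) = e^(−1.476) ≈ 0.2286.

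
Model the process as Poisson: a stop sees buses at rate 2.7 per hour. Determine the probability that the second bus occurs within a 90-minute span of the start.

0.9120

Over the interval, μ = 2.7 × 1.5 = 4.05 (a 90-minute span = 1.5 hours).
The second arrival falls in the interval iff at least 2 events occur there: P(S_2 ≤ t) = P(N ≥ 2) = 1 − P(N ≤ 1) ≈ 0.9120.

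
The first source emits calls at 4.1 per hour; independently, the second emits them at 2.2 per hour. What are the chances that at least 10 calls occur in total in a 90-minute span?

Independent Poisson processes superpose: combined rate λ = 4.1 + 2.2 = 6.3 per hour.
Over the interval, μ = 6.3 × 1.5 = 9.45 (a 90-minute span = 1.5 hours).
P(N ≥ 10) = 1 − P(N ≤ 9) ≈ 0.4717.

0.4717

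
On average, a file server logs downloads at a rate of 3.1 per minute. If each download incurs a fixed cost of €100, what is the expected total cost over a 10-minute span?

E[N] = 3.1 × 10 = 31 (a 10-minute span = 10 minutes); E[cost] = 31 × €100 = €3100.

€3100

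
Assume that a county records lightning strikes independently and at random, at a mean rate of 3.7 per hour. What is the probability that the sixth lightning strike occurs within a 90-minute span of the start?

0.4796

Over the interval, μ = 3.7 × 1.5 = 5.55 (a 90-minute span = 1.5 hours).
The sixth arrival falls in the interval iff at least 6 events occur there: P(S_6 ≤ t) = P(N ≥ 6) = 1 − P(N ≤ 5) ≈ 0.4796.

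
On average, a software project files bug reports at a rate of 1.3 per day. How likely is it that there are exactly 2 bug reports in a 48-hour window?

0.2510

Over the interval, μ = 1.3 × 2 = 2.6 (a 48-hour window = 2 days).
P(N = 2) = e^(−μ) μ^2/2! = e^(−2.6) · 2.6^2/2 ≈ 0.2510.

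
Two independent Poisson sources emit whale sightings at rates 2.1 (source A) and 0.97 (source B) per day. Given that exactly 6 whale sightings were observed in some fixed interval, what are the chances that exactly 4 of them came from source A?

Given the total, each event is independently from source A with probability p = λ_A/(λ_A+λ_B) = 2.1/3.07 ≈ 0.6840.
So K ~ Binomial(6, 2.1/3.07): P(K = 4) = C(6,4) · (2.1/3.07)^4 · (0.97/3.07)^2 ≈ 0.3279.

0.3279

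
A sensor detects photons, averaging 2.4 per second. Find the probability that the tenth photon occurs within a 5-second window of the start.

0.7576

Over the interval, μ = 2.4 × 5 = 12 (a 5-second window = 5 seconds).
The tenth arrival falls in the interval iff at least 10 events occur there: P(S_10 ≤ t) = P(N ≥ 10) = 1 − P(N ≤ 9) ≈ 0.7576.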